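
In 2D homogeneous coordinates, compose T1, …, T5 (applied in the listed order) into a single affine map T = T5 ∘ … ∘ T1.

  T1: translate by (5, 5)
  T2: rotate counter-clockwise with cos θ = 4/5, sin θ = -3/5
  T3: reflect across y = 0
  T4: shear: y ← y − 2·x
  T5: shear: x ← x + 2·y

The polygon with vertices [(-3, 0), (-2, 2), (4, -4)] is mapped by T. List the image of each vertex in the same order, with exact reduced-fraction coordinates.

image vertices: (-97/5, -12), (-137/5, -17), (-71/5, -11)

T1 translate by (5, 5): (-3, 0) → (2, 5); (-2, 2) → (3, 7); (4, -4) → (9, 1)
T2 rotate counter-clockwise with cos θ = 4/5, sin θ = -3/5: (2, 5) → (23/5, 14/5); (3, 7) → (33/5, 19/5); (9, 1) → (39/5, -23/5)
T3 reflect across y = 0: (23/5, 14/5) → (23/5, -14/5); (33/5, 19/5) → (33/5, -19/5); (39/5, -23/5) → (39/5, 23/5)
T4 shear: y ← y − 2·x: (23/5, -14/5) → (23/5, -12); (33/5, -19/5) → (33/5, -17); (39/5, 23/5) → (39/5, -11)
T5 shear: x ← x + 2·y: (23/5, -12) → (-97/5, -12); (33/5, -17) → (-137/5, -17); (39/5, -11) → (-71/5, -11)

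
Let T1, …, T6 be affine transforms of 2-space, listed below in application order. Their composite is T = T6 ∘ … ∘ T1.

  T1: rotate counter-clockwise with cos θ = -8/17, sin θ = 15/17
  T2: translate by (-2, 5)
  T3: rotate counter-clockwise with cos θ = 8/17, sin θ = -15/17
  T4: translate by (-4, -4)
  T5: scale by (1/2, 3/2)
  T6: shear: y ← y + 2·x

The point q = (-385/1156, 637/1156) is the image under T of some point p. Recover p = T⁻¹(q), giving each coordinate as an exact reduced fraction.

T1 = [-8/17 -15/17 0; 15/17 -8/17 0; 0 0 1]
T2·T1 = [-8/17 -15/17 -2; 15/17 -8/17 5; 0 0 1]
T3·…·T1 = [161/289 -240/289 59/17; 240/289 161/289 70/17; 0 0 1]
T4·…·T1 = [161/289 -240/289 -9/17; 240/289 161/289 2/17; 0 0 1]
T5·…·T1 = [161/578 -120/289 -9/34; 360/289 483/578 3/17; 0 0 1]
T6·…·T1 = [161/578 -120/289 -9/34; 521/289 3/578 -6/17; 0 0 1]
det M = 3/4; M⁻¹ = [2/289 160/289 57/289; -2084/867 322/867 -146/289; 0 0 1]
M⁻¹ · (-385/1156, 637/1156)ᵀ = (1/2, 1/2)ᵀ

p = (1/2, 1/2)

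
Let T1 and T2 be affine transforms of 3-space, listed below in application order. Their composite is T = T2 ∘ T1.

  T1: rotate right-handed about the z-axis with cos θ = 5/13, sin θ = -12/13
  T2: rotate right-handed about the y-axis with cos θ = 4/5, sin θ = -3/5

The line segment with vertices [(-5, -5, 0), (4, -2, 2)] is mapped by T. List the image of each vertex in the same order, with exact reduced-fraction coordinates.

T1 rotate right-handed about the z-axis with cos θ = 5/13, sin θ = -12/13: (-5, -5, 0) → (-85/13, 35/13, 0); (4, -2, 2) → (-4/13, -58/13, 2)
T2 rotate right-handed about the y-axis with cos θ = 4/5, sin θ = -3/5: (-85/13, 35/13, 0) → (-68/13, 35/13, -51/13); (-4/13, -58/13, 2) → (-94/65, -58/13, 92/65)

image vertices: (-68/13, 35/13, -51/13), (-94/65, -58/13, 92/65)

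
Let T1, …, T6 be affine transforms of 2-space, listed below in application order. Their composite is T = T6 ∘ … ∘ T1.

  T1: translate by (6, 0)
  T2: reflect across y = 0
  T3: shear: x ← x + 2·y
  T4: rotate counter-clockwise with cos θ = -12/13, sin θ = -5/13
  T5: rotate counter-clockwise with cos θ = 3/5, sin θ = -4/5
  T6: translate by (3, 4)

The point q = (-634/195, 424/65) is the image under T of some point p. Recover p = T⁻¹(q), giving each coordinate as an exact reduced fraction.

p = (-4/3, -1)

T1 = [1 0 6; 0 1 0; 0 0 1]
T2·T1 = [1 0 6; 0 -1 0; 0 0 1]
T3·…·T1 = [1 -2 6; 0 -1 0; 0 0 1]
T4·…·T1 = [-12/13 19/13 -72/13; -5/13 22/13 -30/13; 0 0 1]
T5·…·T1 = [-56/65 29/13 -336/65; 33/65 -2/13 198/65; 0 0 1]
T6·…·T1 = [-56/65 29/13 -141/65; 33/65 -2/13 458/65; 0 0 1]
det M = -1; M⁻¹ = [2/13 29/13 -200/13; 33/65 56/65 -323/65; 0 0 1]
M⁻¹ · (-634/195, 424/65)ᵀ = (-4/3, -1)ᵀ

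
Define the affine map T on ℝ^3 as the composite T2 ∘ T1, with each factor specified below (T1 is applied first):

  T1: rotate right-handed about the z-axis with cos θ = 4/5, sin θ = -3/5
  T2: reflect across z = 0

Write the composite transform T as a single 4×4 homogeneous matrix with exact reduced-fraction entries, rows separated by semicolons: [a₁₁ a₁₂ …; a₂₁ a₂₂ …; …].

T = [4/5 3/5 0 0; -3/5 4/5 0 0; 0 0 -1 0; 0 0 0 1]

T1 = [4/5 3/5 0 0; -3/5 4/5 0 0; 0 0 1 0; 0 0 0 1]
T2·T1 = [4/5 3/5 0 0; -3/5 4/5 0 0; 0 0 -1 0; 0 0 0 1]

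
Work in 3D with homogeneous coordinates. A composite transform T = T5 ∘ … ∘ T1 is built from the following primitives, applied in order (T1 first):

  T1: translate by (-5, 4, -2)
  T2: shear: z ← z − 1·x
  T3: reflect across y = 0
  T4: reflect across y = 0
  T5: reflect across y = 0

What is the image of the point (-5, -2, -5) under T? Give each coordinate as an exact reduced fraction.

T(p) = (-10, -2, 3)

T1 translate by (-5, 4, -2): (-5, -2, -5) → (-10, 2, -7)
T2 shear: z ← z − 1·x: (-10, 2, -7) → (-10, 2, 3)
T3 reflect across y = 0: (-10, 2, 3) → (-10, -2, 3)
T4 reflect across y = 0: (-10, -2, 3) → (-10, 2, 3)
T5 reflect across y = 0: (-10, 2, 3) → (-10, -2, 3)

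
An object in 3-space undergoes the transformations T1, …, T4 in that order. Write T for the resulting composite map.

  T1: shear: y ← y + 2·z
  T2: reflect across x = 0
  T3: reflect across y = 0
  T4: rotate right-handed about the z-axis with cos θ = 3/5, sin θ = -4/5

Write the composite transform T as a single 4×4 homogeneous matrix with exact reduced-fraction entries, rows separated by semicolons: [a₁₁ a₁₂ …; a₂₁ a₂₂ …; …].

T = [-3/5 -4/5 -8/5 0; 4/5 -3/5 -6/5 0; 0 0 1 0; 0 0 0 1]

T1 = [1 0 0 0; 0 1 2 0; 0 0 1 0; 0 0 0 1]
T2·T1 = [-1 0 0 0; 0 1 2 0; 0 0 1 0; 0 0 0 1]
T3·…·T1 = [-1 0 0 0; 0 -1 -2 0; 0 0 1 0; 0 0 0 1]
T4·…·T1 = [-3/5 -4/5 -8/5 0; 4/5 -3/5 -6/5 0; 0 0 1 0; 0 0 0 1]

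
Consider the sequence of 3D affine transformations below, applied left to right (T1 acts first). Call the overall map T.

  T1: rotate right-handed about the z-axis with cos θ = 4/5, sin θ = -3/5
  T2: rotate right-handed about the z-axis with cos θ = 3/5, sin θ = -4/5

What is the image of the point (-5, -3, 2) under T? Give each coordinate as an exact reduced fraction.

T1 rotate right-handed about the z-axis with cos θ = 4/5, sin θ = -3/5: (-5, -3, 2) → (-29/5, 3/5, 2)
T2 rotate right-handed about the z-axis with cos θ = 3/5, sin θ = -4/5: (-29/5, 3/5, 2) → (-3, 5, 2)

T(p) = (-3, 5, 2)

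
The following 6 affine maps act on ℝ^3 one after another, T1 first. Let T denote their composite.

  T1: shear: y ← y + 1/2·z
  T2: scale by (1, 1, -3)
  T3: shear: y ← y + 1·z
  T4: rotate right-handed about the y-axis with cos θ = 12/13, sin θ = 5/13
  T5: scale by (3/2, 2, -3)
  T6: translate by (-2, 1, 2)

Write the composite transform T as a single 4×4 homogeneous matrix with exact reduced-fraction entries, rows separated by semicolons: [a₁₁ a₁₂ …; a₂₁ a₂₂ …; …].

T1 = [1 0 0 0; 0 1 1/2 0; 0 0 1 0; 0 0 0 1]
T2·T1 = [1 0 0 0; 0 1 1/2 0; 0 0 -3 0; 0 0 0 1]
T3·…·T1 = [1 0 0 0; 0 1 -5/2 0; 0 0 -3 0; 0 0 0 1]
T4·…·T1 = [12/13 0 -15/13 0; 0 1 -5/2 0; -5/13 0 -36/13 0; 0 0 0 1]
T5·…·T1 = [18/13 0 -45/26 0; 0 2 -5 0; 15/13 0 108/13 0; 0 0 0 1]
T6·…·T1 = [18/13 0 -45/26 -2; 0 2 -5 1; 15/13 0 108/13 2; 0 0 0 1]

T = [18/13 0 -45/26 -2; 0 2 -5 1; 15/13 0 108/13 2; 0 0 0 1]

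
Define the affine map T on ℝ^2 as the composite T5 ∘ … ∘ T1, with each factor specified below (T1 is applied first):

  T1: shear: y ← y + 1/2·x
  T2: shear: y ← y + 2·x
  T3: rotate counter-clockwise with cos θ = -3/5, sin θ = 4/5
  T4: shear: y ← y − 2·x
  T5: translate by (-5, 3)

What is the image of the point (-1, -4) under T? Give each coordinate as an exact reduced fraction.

T1 shear: y ← y + 1/2·x: (-1, -4) → (-1, -9/2)
T2 shear: y ← y + 2·x: (-1, -9/2) → (-1, -13/2)
T3 rotate counter-clockwise with cos θ = -3/5, sin θ = 4/5: (-1, -13/2) → (29/5, 31/10)
T4 shear: y ← y − 2·x: (29/5, 31/10) → (29/5, -17/2)
T5 translate by (-5, 3): (29/5, -17/2) → (4/5, -11/2)

T(p) = (4/5, -11/2)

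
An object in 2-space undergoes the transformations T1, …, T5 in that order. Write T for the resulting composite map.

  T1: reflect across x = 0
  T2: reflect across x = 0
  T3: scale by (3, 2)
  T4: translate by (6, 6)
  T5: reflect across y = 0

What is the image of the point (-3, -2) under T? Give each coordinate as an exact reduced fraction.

T1 reflect across x = 0: (-3, -2) → (3, -2)
T2 reflect across x = 0: (3, -2) → (-3, -2)
T3 scale by (3, 2): (-3, -2) → (-9, -4)
T4 translate by (6, 6): (-9, -4) → (-3, 2)
T5 reflect across y = 0: (-3, 2) → (-3, -2)

T(p) = (-3, -2)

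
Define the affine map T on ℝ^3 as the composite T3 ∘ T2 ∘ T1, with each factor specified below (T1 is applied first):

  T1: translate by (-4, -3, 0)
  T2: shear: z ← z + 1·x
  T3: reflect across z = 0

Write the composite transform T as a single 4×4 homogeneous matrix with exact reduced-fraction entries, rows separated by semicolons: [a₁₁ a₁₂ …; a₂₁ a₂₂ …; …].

T1 = [1 0 0 -4; 0 1 0 -3; 0 0 1 0; 0 0 0 1]
T2·T1 = [1 0 0 -4; 0 1 0 -3; 1 0 1 -4; 0 0 0 1]
T3·…·T1 = [1 0 0 -4; 0 1 0 -3; -1 0 -1 4; 0 0 0 1]

T = [1 0 0 -4; 0 1 0 -3; -1 0 -1 4; 0 0 0 1]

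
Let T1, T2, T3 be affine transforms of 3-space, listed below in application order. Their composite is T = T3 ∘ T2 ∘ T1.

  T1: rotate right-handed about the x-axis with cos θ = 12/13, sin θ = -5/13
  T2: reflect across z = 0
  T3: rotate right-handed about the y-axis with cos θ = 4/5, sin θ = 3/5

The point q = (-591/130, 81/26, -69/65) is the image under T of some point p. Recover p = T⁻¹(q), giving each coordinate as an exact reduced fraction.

T1 = [1 0 0 0; 0 12/13 5/13 0; 0 -5/13 12/13 0; 0 0 0 1]
T2·T1 = [1 0 0 0; 0 12/13 5/13 0; 0 5/13 -12/13 0; 0 0 0 1]
T3·…·T1 = [4/5 3/13 -36/65 0; 0 12/13 5/13 0; -3/5 4/13 -48/65 0; 0 0 0 1]
det M = -1; M⁻¹ = [4/5 0 -3/5 0; 3/13 12/13 4/13 0; -36/65 5/13 -48/65 0; 0 0 0 1]
M⁻¹ · (-591/130, 81/26, -69/65)ᵀ = (-3, 3/2, 9/2)ᵀ

p = (-3, 3/2, 9/2)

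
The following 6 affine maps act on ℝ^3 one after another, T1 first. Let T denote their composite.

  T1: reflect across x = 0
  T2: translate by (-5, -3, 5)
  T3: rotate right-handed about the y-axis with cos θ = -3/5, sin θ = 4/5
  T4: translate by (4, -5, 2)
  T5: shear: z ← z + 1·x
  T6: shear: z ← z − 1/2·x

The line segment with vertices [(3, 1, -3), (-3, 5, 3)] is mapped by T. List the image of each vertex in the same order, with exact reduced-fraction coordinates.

T1 reflect across x = 0: (3, 1, -3) → (-3, 1, -3); (-3, 5, 3) → (3, 5, 3)
T2 translate by (-5, -3, 5): (-3, 1, -3) → (-8, -2, 2); (3, 5, 3) → (-2, 2, 8)
T3 rotate right-handed about the y-axis with cos θ = -3/5, sin θ = 4/5: (-8, -2, 2) → (32/5, -2, 26/5); (-2, 2, 8) → (38/5, 2, -16/5)
T4 translate by (4, -5, 2): (32/5, -2, 26/5) → (52/5, -7, 36/5); (38/5, 2, -16/5) → (58/5, -3, -6/5)
T5 shear: z ← z + 1·x: (52/5, -7, 36/5) → (52/5, -7, 88/5); (58/5, -3, -6/5) → (58/5, -3, 52/5)
T6 shear: z ← z − 1/2·x: (52/5, -7, 88/5) → (52/5, -7, 62/5); (58/5, -3, 52/5) → (58/5, -3, 23/5)

image vertices: (52/5, -7, 62/5), (58/5, -3, 23/5)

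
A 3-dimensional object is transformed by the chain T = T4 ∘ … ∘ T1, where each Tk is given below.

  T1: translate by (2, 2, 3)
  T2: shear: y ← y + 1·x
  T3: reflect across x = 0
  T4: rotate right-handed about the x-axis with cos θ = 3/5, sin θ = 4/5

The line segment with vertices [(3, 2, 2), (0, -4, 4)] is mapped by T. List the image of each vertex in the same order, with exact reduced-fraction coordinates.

T1 translate by (2, 2, 3): (3, 2, 2) → (5, 4, 5); (0, -4, 4) → (2, -2, 7)
T2 shear: y ← y + 1·x: (5, 4, 5) → (5, 9, 5); (2, -2, 7) → (2, 0, 7)
T3 reflect across x = 0: (5, 9, 5) → (-5, 9, 5); (2, 0, 7) → (-2, 0, 7)
T4 rotate right-handed about the x-axis with cos θ = 3/5, sin θ = 4/5: (-5, 9, 5) → (-5, 7/5, 51/5); (-2, 0, 7) → (-2, -28/5, 21/5)

image vertices: (-5, 7/5, 51/5), (-2, -28/5, 21/5)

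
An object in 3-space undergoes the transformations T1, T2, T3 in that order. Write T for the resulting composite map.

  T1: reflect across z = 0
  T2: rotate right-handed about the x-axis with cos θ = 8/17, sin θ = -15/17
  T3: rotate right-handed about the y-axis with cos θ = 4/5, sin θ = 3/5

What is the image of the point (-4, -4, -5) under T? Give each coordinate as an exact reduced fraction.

T(p) = (28/85, 43/17, 604/85)

T1 reflect across z = 0: (-4, -4, -5) → (-4, -4, 5)
T2 rotate right-handed about the x-axis with cos θ = 8/17, sin θ = -15/17: (-4, -4, 5) → (-4, 43/17, 100/17)
T3 rotate right-handed about the y-axis with cos θ = 4/5, sin θ = 3/5: (-4, 43/17, 100/17) → (28/85, 43/17, 604/85)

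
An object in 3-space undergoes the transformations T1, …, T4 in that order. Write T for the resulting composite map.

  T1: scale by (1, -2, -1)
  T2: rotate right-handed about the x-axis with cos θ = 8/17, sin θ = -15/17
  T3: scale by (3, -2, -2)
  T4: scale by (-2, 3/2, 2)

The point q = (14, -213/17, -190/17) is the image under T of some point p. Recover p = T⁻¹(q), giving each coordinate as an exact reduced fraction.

p = (-7/3, 1/4, -5)

T1 = [1 0 0 0; 0 -2 0 0; 0 0 -1 0; 0 0 0 1]
T2·T1 = [1 0 0 0; 0 -16/17 -15/17 0; 0 30/17 -8/17 0; 0 0 0 1]
T3·…·T1 = [3 0 0 0; 0 32/17 30/17 0; 0 -60/17 16/17 0; 0 0 0 1]
T4·…·T1 = [-6 0 0 0; 0 48/17 45/17 0; 0 -120/17 32/17 0; 0 0 0 1]
det M = -144; M⁻¹ = [-1/6 0 0 0; 0 4/51 -15/136 0; 0 5/17 2/17 0; 0 0 0 1]
M⁻¹ · (14, -213/17, -190/17)ᵀ = (-7/3, 1/4, -5)ᵀ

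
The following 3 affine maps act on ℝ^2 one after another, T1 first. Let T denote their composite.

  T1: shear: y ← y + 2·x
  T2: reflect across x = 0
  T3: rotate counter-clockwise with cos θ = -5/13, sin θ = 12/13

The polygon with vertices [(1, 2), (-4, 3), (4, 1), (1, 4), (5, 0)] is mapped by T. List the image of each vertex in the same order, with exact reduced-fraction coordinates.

T1 shear: y ← y + 2·x: (1, 2) → (1, 4); (-4, 3) → (-4, -5); (4, 1) → (4, 9); (1, 4) → (1, 6); (5, 0) → (5, 10)
T2 reflect across x = 0: (1, 4) → (-1, 4); (-4, -5) → (4, -5); (4, 9) → (-4, 9); (1, 6) → (-1, 6); (5, 10) → (-5, 10)
T3 rotate counter-clockwise with cos θ = -5/13, sin θ = 12/13: (-1, 4) → (-43/13, -32/13); (4, -5) → (40/13, 73/13); (-4, 9) → (-88/13, -93/13); (-1, 6) → (-67/13, -42/13); (-5, 10) → (-95/13, -110/13)

image vertices: (-43/13, -32/13), (40/13, 73/13), (-88/13, -93/13), (-67/13, -42/13), (-95/13, -110/13)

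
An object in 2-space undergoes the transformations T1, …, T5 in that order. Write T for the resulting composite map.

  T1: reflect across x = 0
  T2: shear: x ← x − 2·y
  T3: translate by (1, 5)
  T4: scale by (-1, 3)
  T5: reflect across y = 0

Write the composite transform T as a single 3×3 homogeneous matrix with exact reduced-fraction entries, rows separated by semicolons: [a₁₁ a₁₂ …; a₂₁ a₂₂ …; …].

T = [1 2 -1; 0 -3 -15; 0 0 1]

T1 = [-1 0 0; 0 1 0; 0 0 1]
T2·T1 = [-1 -2 0; 0 1 0; 0 0 1]
T3·…·T1 = [-1 -2 1; 0 1 5; 0 0 1]
T4·…·T1 = [1 2 -1; 0 3 15; 0 0 1]
T5·…·T1 = [1 2 -1; 0 -3 -15; 0 0 1]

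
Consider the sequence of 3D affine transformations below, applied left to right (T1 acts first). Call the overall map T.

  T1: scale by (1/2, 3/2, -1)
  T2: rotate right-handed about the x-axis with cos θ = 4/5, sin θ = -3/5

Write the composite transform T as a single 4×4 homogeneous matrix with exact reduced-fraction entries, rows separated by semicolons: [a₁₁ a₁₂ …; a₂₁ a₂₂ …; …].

T = [1/2 0 0 0; 0 6/5 -3/5 0; 0 -9/10 -4/5 0; 0 0 0 1]

T1 = [1/2 0 0 0; 0 3/2 0 0; 0 0 -1 0; 0 0 0 1]
T2·T1 = [1/2 0 0 0; 0 6/5 -3/5 0; 0 -9/10 -4/5 0; 0 0 0 1]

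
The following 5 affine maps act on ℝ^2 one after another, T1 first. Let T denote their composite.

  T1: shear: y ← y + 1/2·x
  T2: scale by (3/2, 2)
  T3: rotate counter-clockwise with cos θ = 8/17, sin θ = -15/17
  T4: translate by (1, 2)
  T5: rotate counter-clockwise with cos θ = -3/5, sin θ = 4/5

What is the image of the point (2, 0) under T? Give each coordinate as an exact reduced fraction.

T1 shear: y ← y + 1/2·x: (2, 0) → (2, 1)
T2 scale by (3/2, 2): (2, 1) → (3, 2)
T3 rotate counter-clockwise with cos θ = 8/17, sin θ = -15/17: (3, 2) → (54/17, -29/17)
T4 translate by (1, 2): (54/17, -29/17) → (71/17, 5/17)
T5 rotate counter-clockwise with cos θ = -3/5, sin θ = 4/5: (71/17, 5/17) → (-233/85, 269/85)

T(p) = (-233/85, 269/85)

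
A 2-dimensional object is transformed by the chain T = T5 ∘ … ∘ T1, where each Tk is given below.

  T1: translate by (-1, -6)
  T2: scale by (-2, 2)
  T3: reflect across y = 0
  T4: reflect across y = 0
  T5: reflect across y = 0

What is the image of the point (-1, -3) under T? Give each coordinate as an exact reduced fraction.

T(p) = (4, 18)

T1 translate by (-1, -6): (-1, -3) → (-2, -9)
T2 scale by (-2, 2): (-2, -9) → (4, -18)
T3 reflect across y = 0: (4, -18) → (4, 18)
T4 reflect across y = 0: (4, 18) → (4, -18)
T5 reflect across y = 0: (4, -18) → (4, 18)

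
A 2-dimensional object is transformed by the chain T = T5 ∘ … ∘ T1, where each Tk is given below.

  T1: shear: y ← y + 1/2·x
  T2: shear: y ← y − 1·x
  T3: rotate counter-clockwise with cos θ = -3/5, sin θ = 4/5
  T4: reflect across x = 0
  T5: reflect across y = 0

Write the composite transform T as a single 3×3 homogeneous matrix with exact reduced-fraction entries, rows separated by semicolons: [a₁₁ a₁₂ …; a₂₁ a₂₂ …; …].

T = [1/5 4/5 0; -11/10 3/5 0; 0 0 1]

T1 = [1 0 0; 1/2 1 0; 0 0 1]
T2·T1 = [1 0 0; -1/2 1 0; 0 0 1]
T3·…·T1 = [-1/5 -4/5 0; 11/10 -3/5 0; 0 0 1]
T4·…·T1 = [1/5 4/5 0; 11/10 -3/5 0; 0 0 1]
T5·…·T1 = [1/5 4/5 0; -11/10 3/5 0; 0 0 1]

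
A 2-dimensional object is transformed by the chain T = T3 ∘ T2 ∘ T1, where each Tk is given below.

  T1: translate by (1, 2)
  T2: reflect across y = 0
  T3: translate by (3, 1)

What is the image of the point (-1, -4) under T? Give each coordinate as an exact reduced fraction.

T1 translate by (1, 2): (-1, -4) → (0, -2)
T2 reflect across y = 0: (0, -2) → (0, 2)
T3 translate by (3, 1): (0, 2) → (3, 3)

T(p) = (3, 3)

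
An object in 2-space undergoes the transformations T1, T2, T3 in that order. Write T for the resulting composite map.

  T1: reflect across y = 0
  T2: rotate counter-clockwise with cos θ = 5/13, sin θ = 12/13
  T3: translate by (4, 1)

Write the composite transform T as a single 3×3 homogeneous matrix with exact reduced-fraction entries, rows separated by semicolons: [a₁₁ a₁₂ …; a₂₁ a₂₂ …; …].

T1 = [1 0 0; 0 -1 0; 0 0 1]
T2·T1 = [5/13 12/13 0; 12/13 -5/13 0; 0 0 1]
T3·…·T1 = [5/13 12/13 4; 12/13 -5/13 1; 0 0 1]

T = [5/13 12/13 4; 12/13 -5/13 1; 0 0 1]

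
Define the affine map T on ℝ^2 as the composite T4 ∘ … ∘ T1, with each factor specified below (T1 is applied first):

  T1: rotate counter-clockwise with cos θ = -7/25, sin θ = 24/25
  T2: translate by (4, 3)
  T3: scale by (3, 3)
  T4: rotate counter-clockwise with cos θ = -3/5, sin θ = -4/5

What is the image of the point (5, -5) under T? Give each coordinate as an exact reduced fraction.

T1 rotate counter-clockwise with cos θ = -7/25, sin θ = 24/25: (5, -5) → (17/5, 31/5)
T2 translate by (4, 3): (17/5, 31/5) → (37/5, 46/5)
T3 scale by (3, 3): (37/5, 46/5) → (111/5, 138/5)
T4 rotate counter-clockwise with cos θ = -3/5, sin θ = -4/5: (111/5, 138/5) → (219/25, -858/25)

T(p) = (219/25, -858/25)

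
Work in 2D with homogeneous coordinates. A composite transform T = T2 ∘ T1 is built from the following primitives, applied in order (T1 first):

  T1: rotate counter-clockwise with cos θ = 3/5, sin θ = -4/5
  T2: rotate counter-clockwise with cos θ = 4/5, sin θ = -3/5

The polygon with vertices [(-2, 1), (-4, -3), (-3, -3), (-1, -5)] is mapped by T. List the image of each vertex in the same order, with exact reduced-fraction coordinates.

T1 rotate counter-clockwise with cos θ = 3/5, sin θ = -4/5: (-2, 1) → (-2/5, 11/5); (-4, -3) → (-24/5, 7/5); (-3, -3) → (-21/5, 3/5); (-1, -5) → (-23/5, -11/5)
T2 rotate counter-clockwise with cos θ = 4/5, sin θ = -3/5: (-2/5, 11/5) → (1, 2); (-24/5, 7/5) → (-3, 4); (-21/5, 3/5) → (-3, 3); (-23/5, -11/5) → (-5, 1)

image vertices: (1, 2), (-3, 4), (-3, 3), (-5, 1)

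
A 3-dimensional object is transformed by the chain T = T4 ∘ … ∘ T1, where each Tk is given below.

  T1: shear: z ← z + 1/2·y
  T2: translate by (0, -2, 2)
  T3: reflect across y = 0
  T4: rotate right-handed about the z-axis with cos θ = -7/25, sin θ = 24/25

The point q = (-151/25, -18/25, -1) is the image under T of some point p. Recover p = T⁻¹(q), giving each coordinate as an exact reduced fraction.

p = (1, -4, -1)

T1 = [1 0 0 0; 0 1 0 0; 0 1/2 1 0; 0 0 0 1]
T2·T1 = [1 0 0 0; 0 1 0 -2; 0 1/2 1 2; 0 0 0 1]
T3·…·T1 = [1 0 0 0; 0 -1 0 2; 0 1/2 1 2; 0 0 0 1]
T4·…·T1 = [-7/25 24/25 0 -48/25; 24/25 7/25 0 -14/25; 0 1/2 1 2; 0 0 0 1]
det M = -1; M⁻¹ = [-7/25 24/25 0 0; 24/25 7/25 0 2; -12/25 -7/50 1 -3; 0 0 0 1]
M⁻¹ · (-151/25, -18/25, -1)ᵀ = (1, -4, -1)ᵀ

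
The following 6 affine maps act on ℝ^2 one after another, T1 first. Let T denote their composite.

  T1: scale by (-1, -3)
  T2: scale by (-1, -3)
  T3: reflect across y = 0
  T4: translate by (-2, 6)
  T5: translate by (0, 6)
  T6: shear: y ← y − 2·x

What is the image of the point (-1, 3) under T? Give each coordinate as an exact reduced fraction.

T1 scale by (-1, -3): (-1, 3) → (1, -9)
T2 scale by (-1, -3): (1, -9) → (-1, 27)
T3 reflect across y = 0: (-1, 27) → (-1, -27)
T4 translate by (-2, 6): (-1, -27) → (-3, -21)
T5 translate by (0, 6): (-3, -21) → (-3, -15)
T6 shear: y ← y − 2·x: (-3, -15) → (-3, -9)

T(p) = (-3, -9)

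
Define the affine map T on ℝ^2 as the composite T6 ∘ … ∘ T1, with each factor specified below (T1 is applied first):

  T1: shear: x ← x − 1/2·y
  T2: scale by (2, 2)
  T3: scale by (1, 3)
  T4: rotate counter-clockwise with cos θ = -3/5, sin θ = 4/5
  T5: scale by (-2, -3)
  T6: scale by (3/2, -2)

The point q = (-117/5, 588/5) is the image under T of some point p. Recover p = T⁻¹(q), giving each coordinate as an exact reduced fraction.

T1 = [1 -1/2 0; 0 1 0; 0 0 1]
T2·T1 = [2 -1 0; 0 2 0; 0 0 1]
T3·…·T1 = [2 -1 0; 0 6 0; 0 0 1]
T4·…·T1 = [-6/5 -21/5 0; 8/5 -22/5 0; 0 0 1]
T5·…·T1 = [12/5 42/5 0; -24/5 66/5 0; 0 0 1]
T6·…·T1 = [18/5 63/5 0; 48/5 -132/5 0; 0 0 1]
det M = -216; M⁻¹ = [11/90 7/120 0; 2/45 -1/60 0; 0 0 1]
M⁻¹ · (-117/5, 588/5)ᵀ = (4, -3)ᵀ

p = (4, -3)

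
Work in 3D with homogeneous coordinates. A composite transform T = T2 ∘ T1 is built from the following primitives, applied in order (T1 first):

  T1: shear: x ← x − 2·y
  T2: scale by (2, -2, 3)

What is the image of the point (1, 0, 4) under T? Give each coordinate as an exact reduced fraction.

T1 shear: x ← x − 2·y: (1, 0, 4) → (1, 0, 4)
T2 scale by (2, -2, 3): (1, 0, 4) → (2, 0, 12)

T(p) = (2, 0, 12)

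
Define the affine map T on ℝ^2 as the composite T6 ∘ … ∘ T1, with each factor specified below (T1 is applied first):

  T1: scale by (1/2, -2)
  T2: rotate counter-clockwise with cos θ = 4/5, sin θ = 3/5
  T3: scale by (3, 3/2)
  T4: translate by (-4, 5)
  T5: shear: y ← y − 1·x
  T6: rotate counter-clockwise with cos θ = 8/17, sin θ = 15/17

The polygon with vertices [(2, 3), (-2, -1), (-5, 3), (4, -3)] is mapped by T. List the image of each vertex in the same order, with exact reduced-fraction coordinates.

image vertices: (2311/170, 54/17), (-655/34, -18/17), (1703/340, -30/17), (-440/17, 42/17)

T1 scale by (1/2, -2): (2, 3) → (1, -6); (-2, -1) → (-1, 2); (-5, 3) → (-5/2, -6); (4, -3) → (2, 6)
T2 rotate counter-clockwise with cos θ = 4/5, sin θ = 3/5: (1, -6) → (22/5, -21/5); (-1, 2) → (-2, 1); (-5/2, -6) → (8/5, -63/10); (2, 6) → (-2, 6)
T3 scale by (3, 3/2): (22/5, -21/5) → (66/5, -63/10); (-2, 1) → (-6, 3/2); (8/5, -63/10) → (24/5, -189/20); (-2, 6) → (-6, 9)
T4 translate by (-4, 5): (66/5, -63/10) → (46/5, -13/10); (-6, 3/2) → (-10, 13/2); (24/5, -189/20) → (4/5, -89/20); (-6, 9) → (-10, 14)
T5 shear: y ← y − 1·x: (46/5, -13/10) → (46/5, -21/2); (-10, 13/2) → (-10, 33/2); (4/5, -89/20) → (4/5, -21/4); (-10, 14) → (-10, 24)
T6 rotate counter-clockwise with cos θ = 8/17, sin θ = 15/17: (46/5, -21/2) → (2311/170, 54/17); (-10, 33/2) → (-655/34, -18/17); (4/5, -21/4) → (1703/340, -30/17); (-10, 24) → (-440/17, 42/17)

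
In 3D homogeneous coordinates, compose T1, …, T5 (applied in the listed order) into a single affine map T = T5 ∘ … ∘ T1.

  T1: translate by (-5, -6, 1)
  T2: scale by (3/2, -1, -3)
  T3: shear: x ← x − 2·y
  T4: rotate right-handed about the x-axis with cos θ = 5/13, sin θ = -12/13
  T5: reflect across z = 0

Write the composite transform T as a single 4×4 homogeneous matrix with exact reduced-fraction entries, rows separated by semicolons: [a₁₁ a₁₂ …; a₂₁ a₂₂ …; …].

T1 = [1 0 0 -5; 0 1 0 -6; 0 0 1 1; 0 0 0 1]
T2·T1 = [3/2 0 0 -15/2; 0 -1 0 6; 0 0 -3 -3; 0 0 0 1]
T3·…·T1 = [3/2 2 0 -39/2; 0 -1 0 6; 0 0 -3 -3; 0 0 0 1]
T4·…·T1 = [3/2 2 0 -39/2; 0 -5/13 -36/13 -6/13; 0 12/13 -15/13 -87/13; 0 0 0 1]
T5·…·T1 = [3/2 2 0 -39/2; 0 -5/13 -36/13 -6/13; 0 -12/13 15/13 87/13; 0 0 0 1]

T = [3/2 2 0 -39/2; 0 -5/13 -36/13 -6/13; 0 -12/13 15/13 87/13; 0 0 0 1]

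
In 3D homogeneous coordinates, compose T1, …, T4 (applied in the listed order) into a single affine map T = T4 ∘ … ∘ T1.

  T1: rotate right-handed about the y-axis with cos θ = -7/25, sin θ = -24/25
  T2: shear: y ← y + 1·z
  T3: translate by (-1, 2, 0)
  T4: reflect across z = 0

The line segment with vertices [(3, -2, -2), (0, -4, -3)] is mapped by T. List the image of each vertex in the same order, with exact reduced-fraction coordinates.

image vertices: (2/25, 86/25, -86/25), (47/25, -29/25, -21/25)

T1 rotate right-handed about the y-axis with cos θ = -7/25, sin θ = -24/25: (3, -2, -2) → (27/25, -2, 86/25); (0, -4, -3) → (72/25, -4, 21/25)
T2 shear: y ← y + 1·z: (27/25, -2, 86/25) → (27/25, 36/25, 86/25); (72/25, -4, 21/25) → (72/25, -79/25, 21/25)
T3 translate by (-1, 2, 0): (27/25, 36/25, 86/25) → (2/25, 86/25, 86/25); (72/25, -79/25, 21/25) → (47/25, -29/25, 21/25)
T4 reflect across z = 0: (2/25, 86/25, 86/25) → (2/25, 86/25, -86/25); (47/25, -29/25, 21/25) → (47/25, -29/25, -21/25)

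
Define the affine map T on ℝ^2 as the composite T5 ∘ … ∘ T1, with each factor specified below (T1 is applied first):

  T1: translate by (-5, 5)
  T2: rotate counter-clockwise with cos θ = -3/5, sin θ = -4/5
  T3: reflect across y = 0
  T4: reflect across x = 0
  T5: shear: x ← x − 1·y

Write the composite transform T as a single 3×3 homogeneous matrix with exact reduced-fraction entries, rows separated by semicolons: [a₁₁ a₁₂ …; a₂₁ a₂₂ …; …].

T = [-1/5 -7/5 -6; 4/5 3/5 -1; 0 0 1]

T1 = [1 0 -5; 0 1 5; 0 0 1]
T2·T1 = [-3/5 4/5 7; -4/5 -3/5 1; 0 0 1]
T3·…·T1 = [-3/5 4/5 7; 4/5 3/5 -1; 0 0 1]
T4·…·T1 = [3/5 -4/5 -7; 4/5 3/5 -1; 0 0 1]
T5·…·T1 = [-1/5 -7/5 -6; 4/5 3/5 -1; 0 0 1]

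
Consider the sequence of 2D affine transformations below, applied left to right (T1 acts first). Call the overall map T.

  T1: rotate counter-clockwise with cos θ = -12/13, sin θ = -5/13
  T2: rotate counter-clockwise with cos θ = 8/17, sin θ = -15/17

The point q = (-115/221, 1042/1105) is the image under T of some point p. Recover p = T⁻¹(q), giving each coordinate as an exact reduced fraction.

p = (1, -2/5)

T1 = [-12/13 5/13 0; -5/13 -12/13 0; 0 0 1]
T2·T1 = [-171/221 -140/221 0; 140/221 -171/221 0; 0 0 1]
det M = 1; M⁻¹ = [-171/221 140/221 0; -140/221 -171/221 0; 0 0 1]
M⁻¹ · (-115/221, 1042/1105)ᵀ = (1, -2/5)ᵀ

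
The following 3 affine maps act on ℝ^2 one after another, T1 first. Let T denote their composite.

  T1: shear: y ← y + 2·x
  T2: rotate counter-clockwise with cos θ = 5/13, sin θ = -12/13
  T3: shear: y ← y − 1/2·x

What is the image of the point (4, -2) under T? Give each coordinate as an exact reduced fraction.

T1 shear: y ← y + 2·x: (4, -2) → (4, 6)
T2 rotate counter-clockwise with cos θ = 5/13, sin θ = -12/13: (4, 6) → (92/13, -18/13)
T3 shear: y ← y − 1/2·x: (92/13, -18/13) → (92/13, -64/13)

T(p) = (92/13, -64/13)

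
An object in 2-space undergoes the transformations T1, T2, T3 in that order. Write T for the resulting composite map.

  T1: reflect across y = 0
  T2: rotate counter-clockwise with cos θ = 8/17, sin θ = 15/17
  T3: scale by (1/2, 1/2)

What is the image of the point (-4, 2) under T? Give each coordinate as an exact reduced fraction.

T(p) = (-1/17, -38/17)

T1 reflect across y = 0: (-4, 2) → (-4, -2)
T2 rotate counter-clockwise with cos θ = 8/17, sin θ = 15/17: (-4, -2) → (-2/17, -76/17)
T3 scale by (1/2, 1/2): (-2/17, -76/17) → (-1/17, -38/17)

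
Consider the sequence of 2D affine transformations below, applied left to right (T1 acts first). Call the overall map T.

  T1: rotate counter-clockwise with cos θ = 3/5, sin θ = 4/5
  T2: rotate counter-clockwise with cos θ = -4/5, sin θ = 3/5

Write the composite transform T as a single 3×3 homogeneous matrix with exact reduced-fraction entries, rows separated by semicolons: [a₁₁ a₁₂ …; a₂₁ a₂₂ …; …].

T1 = [3/5 -4/5 0; 4/5 3/5 0; 0 0 1]
T2·T1 = [-24/25 7/25 0; -7/25 -24/25 0; 0 0 1]

T = [-24/25 7/25 0; -7/25 -24/25 0; 0 0 1]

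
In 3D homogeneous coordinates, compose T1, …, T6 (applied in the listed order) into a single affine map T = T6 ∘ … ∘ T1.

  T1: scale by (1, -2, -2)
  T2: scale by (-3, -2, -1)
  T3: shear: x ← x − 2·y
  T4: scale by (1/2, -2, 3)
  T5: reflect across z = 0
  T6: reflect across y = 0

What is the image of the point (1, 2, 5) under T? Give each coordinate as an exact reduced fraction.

T(p) = (-19/2, 16, -30)

T1 scale by (1, -2, -2): (1, 2, 5) → (1, -4, -10)
T2 scale by (-3, -2, -1): (1, -4, -10) → (-3, 8, 10)
T3 shear: x ← x − 2·y: (-3, 8, 10) → (-19, 8, 10)
T4 scale by (1/2, -2, 3): (-19, 8, 10) → (-19/2, -16, 30)
T5 reflect across z = 0: (-19/2, -16, 30) → (-19/2, -16, -30)
T6 reflect across y = 0: (-19/2, -16, -30) → (-19/2, 16, -30)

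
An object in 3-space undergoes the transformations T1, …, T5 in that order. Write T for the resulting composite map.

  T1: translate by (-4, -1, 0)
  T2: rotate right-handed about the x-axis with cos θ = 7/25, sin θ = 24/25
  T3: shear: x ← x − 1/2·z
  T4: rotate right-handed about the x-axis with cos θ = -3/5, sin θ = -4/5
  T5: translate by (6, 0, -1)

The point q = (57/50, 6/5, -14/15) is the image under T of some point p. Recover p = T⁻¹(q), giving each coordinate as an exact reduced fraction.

p = (-2/5, 5/3, 1)

T1 = [1 0 0 -4; 0 1 0 -1; 0 0 1 0; 0 0 0 1]
T2·T1 = [1 0 0 -4; 0 7/25 -24/25 -7/25; 0 24/25 7/25 -24/25; 0 0 0 1]
T3·…·T1 = [1 -12/25 -7/50 -88/25; 0 7/25 -24/25 -7/25; 0 24/25 7/25 -24/25; 0 0 0 1]
T4·…·T1 = [1 -12/25 -7/50 -88/25; 0 3/5 4/5 -3/5; 0 -4/5 3/5 4/5; 0 0 0 1]
T5·…·T1 = [1 -12/25 -7/50 62/25; 0 3/5 4/5 -3/5; 0 -4/5 3/5 -1/5; 0 0 0 1]
det M = 1; M⁻¹ = [1 2/5 -3/10 -23/10; 0 3/5 -4/5 1/5; 0 4/5 3/5 3/5; 0 0 0 1]
M⁻¹ · (57/50, 6/5, -14/15)ᵀ = (-2/5, 5/3, 1)ᵀ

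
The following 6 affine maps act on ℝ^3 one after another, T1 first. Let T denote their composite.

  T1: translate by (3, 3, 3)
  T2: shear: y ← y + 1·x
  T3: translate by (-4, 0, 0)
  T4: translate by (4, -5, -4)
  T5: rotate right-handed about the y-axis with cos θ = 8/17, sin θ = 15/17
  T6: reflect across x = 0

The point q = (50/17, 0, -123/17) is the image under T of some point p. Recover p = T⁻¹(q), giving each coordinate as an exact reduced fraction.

p = (2, -3, -5)

T1 = [1 0 0 3; 0 1 0 3; 0 0 1 3; 0 0 0 1]
T2·T1 = [1 0 0 3; 1 1 0 6; 0 0 1 3; 0 0 0 1]
T3·…·T1 = [1 0 0 -1; 1 1 0 6; 0 0 1 3; 0 0 0 1]
T4·…·T1 = [1 0 0 3; 1 1 0 1; 0 0 1 -1; 0 0 0 1]
T5·…·T1 = [8/17 0 15/17 9/17; 1 1 0 1; -15/17 0 8/17 -53/17; 0 0 0 1]
T6·…·T1 = [-8/17 0 -15/17 -9/17; 1 1 0 1; -15/17 0 8/17 -53/17; 0 0 0 1]
det M = -1; M⁻¹ = [-8/17 0 -15/17 -3; 8/17 1 15/17 2; -15/17 0 8/17 1; 0 0 0 1]
M⁻¹ · (50/17, 0, -123/17)ᵀ = (2, -3, -5)ᵀ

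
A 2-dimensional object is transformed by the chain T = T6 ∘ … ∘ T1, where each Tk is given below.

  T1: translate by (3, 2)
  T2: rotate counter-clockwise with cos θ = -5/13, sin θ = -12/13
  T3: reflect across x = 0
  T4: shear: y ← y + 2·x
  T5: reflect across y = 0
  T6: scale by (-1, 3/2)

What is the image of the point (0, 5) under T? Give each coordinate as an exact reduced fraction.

T1 translate by (3, 2): (0, 5) → (3, 7)
T2 rotate counter-clockwise with cos θ = -5/13, sin θ = -12/13: (3, 7) → (69/13, -71/13)
T3 reflect across x = 0: (69/13, -71/13) → (-69/13, -71/13)
T4 shear: y ← y + 2·x: (-69/13, -71/13) → (-69/13, -209/13)
T5 reflect across y = 0: (-69/13, -209/13) → (-69/13, 209/13)
T6 scale by (-1, 3/2): (-69/13, 209/13) → (69/13, 627/26)

T(p) = (69/13, 627/26)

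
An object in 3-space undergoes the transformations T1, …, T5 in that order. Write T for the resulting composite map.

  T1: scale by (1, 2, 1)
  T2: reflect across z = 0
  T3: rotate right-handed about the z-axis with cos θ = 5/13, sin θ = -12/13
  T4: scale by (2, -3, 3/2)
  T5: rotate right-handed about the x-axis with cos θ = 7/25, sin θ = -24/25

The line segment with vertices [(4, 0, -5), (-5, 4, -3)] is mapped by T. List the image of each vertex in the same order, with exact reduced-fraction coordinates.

image vertices: (40/13, 3348/325, -5547/650), (142/13, -696/325, 15219/650)

T1 scale by (1, 2, 1): (4, 0, -5) → (4, 0, -5); (-5, 4, -3) → (-5, 8, -3)
T2 reflect across z = 0: (4, 0, -5) → (4, 0, 5); (-5, 8, -3) → (-5, 8, 3)
T3 rotate right-handed about the z-axis with cos θ = 5/13, sin θ = -12/13: (4, 0, 5) → (20/13, -48/13, 5); (-5, 8, 3) → (71/13, 100/13, 3)
T4 scale by (2, -3, 3/2): (20/13, -48/13, 5) → (40/13, 144/13, 15/2); (71/13, 100/13, 3) → (142/13, -300/13, 9/2)
T5 rotate right-handed about the x-axis with cos θ = 7/25, sin θ = -24/25: (40/13, 144/13, 15/2) → (40/13, 3348/325, -5547/650); (142/13, -300/13, 9/2) → (142/13, -696/325, 15219/650)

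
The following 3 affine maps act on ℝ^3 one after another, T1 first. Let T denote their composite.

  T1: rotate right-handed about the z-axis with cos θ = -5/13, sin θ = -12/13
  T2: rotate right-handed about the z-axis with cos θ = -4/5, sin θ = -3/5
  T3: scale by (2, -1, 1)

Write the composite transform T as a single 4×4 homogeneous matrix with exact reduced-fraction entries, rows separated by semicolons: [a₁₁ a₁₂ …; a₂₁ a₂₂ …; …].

T = [-32/65 -126/65 0 0; -63/65 16/65 0 0; 0 0 1 0; 0 0 0 1]

T1 = [-5/13 12/13 0 0; -12/13 -5/13 0 0; 0 0 1 0; 0 0 0 1]
T2·T1 = [-16/65 -63/65 0 0; 63/65 -16/65 0 0; 0 0 1 0; 0 0 0 1]
T3·…·T1 = [-32/65 -126/65 0 0; -63/65 16/65 0 0; 0 0 1 0; 0 0 0 1]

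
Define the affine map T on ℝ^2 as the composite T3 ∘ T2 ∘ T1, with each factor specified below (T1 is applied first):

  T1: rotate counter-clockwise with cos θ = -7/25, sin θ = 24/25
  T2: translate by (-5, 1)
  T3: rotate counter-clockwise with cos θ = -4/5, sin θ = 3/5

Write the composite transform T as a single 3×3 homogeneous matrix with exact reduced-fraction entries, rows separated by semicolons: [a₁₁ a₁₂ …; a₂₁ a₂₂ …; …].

T1 = [-7/25 -24/25 0; 24/25 -7/25 0; 0 0 1]
T2·T1 = [-7/25 -24/25 -5; 24/25 -7/25 1; 0 0 1]
T3·…·T1 = [-44/125 117/125 17/5; -117/125 -44/125 -19/5; 0 0 1]

T = [-44/125 117/125 17/5; -117/125 -44/125 -19/5; 0 0 1]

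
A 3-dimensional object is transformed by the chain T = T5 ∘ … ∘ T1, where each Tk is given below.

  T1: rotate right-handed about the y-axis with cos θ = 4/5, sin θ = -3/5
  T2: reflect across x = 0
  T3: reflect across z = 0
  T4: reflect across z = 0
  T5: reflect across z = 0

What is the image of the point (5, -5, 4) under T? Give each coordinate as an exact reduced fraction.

T1 rotate right-handed about the y-axis with cos θ = 4/5, sin θ = -3/5: (5, -5, 4) → (8/5, -5, 31/5)
T2 reflect across x = 0: (8/5, -5, 31/5) → (-8/5, -5, 31/5)
T3 reflect across z = 0: (-8/5, -5, 31/5) → (-8/5, -5, -31/5)
T4 reflect across z = 0: (-8/5, -5, -31/5) → (-8/5, -5, 31/5)
T5 reflect across z = 0: (-8/5, -5, 31/5) → (-8/5, -5, -31/5)

T(p) = (-8/5, -5, -31/5)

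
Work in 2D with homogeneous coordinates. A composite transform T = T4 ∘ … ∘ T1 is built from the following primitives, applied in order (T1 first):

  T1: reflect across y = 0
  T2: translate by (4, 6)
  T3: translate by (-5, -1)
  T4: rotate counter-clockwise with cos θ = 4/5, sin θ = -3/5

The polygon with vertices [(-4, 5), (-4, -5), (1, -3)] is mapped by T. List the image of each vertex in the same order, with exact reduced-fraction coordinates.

T1 reflect across y = 0: (-4, 5) → (-4, -5); (-4, -5) → (-4, 5); (1, -3) → (1, 3)
T2 translate by (4, 6): (-4, -5) → (0, 1); (-4, 5) → (0, 11); (1, 3) → (5, 9)
T3 translate by (-5, -1): (0, 1) → (-5, 0); (0, 11) → (-5, 10); (5, 9) → (0, 8)
T4 rotate counter-clockwise with cos θ = 4/5, sin θ = -3/5: (-5, 0) → (-4, 3); (-5, 10) → (2, 11); (0, 8) → (24/5, 32/5)

image vertices: (-4, 3), (2, 11), (24/5, 32/5)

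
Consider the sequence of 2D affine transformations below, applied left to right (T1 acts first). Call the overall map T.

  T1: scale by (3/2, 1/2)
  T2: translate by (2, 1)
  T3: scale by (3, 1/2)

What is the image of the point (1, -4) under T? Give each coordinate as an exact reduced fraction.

T(p) = (21/2, -1/2)

T1 scale by (3/2, 1/2): (1, -4) → (3/2, -2)
T2 translate by (2, 1): (3/2, -2) → (7/2, -1)
T3 scale by (3, 1/2): (7/2, -1) → (21/2, -1/2)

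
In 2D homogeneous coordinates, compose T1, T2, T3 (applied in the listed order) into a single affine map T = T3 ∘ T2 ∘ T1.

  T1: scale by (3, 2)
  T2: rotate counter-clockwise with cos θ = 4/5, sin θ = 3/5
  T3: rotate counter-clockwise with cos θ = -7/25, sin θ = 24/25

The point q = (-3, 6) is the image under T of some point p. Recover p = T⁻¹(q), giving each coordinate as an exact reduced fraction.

p = (2, -3/2)

T1 = [3 0 0; 0 2 0; 0 0 1]
T2·T1 = [12/5 -6/5 0; 9/5 8/5 0; 0 0 1]
T3·…·T1 = [-12/5 -6/5 0; 9/5 -8/5 0; 0 0 1]
det M = 6; M⁻¹ = [-4/15 1/5 0; -3/10 -2/5 0; 0 0 1]
M⁻¹ · (-3, 6)ᵀ = (2, -3/2)ᵀ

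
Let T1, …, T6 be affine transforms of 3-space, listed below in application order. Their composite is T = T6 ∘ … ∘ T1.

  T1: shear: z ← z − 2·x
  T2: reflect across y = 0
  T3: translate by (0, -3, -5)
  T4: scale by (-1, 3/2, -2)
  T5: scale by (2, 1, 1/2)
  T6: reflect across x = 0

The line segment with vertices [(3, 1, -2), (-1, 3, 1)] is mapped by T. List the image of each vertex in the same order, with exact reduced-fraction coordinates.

T1 shear: z ← z − 2·x: (3, 1, -2) → (3, 1, -8); (-1, 3, 1) → (-1, 3, 3)
T2 reflect across y = 0: (3, 1, -8) → (3, -1, -8); (-1, 3, 3) → (-1, -3, 3)
T3 translate by (0, -3, -5): (3, -1, -8) → (3, -4, -13); (-1, -3, 3) → (-1, -6, -2)
T4 scale by (-1, 3/2, -2): (3, -4, -13) → (-3, -6, 26); (-1, -6, -2) → (1, -9, 4)
T5 scale by (2, 1, 1/2): (-3, -6, 26) → (-6, -6, 13); (1, -9, 4) → (2, -9, 2)
T6 reflect across x = 0: (-6, -6, 13) → (6, -6, 13); (2, -9, 2) → (-2, -9, 2)

image vertices: (6, -6, 13), (-2, -9, 2)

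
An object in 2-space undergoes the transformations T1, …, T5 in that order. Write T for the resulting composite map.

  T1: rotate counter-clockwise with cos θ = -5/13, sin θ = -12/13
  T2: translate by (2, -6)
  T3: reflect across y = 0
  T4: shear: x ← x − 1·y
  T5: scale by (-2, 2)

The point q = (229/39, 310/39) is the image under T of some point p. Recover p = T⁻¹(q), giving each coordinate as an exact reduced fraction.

T1 = [-5/13 12/13 0; -12/13 -5/13 0; 0 0 1]
T2·T1 = [-5/13 12/13 2; -12/13 -5/13 -6; 0 0 1]
T3·…·T1 = [-5/13 12/13 2; 12/13 5/13 6; 0 0 1]
T4·…·T1 = [-17/13 7/13 -4; 12/13 5/13 6; 0 0 1]
T5·…·T1 = [34/13 -14/13 8; 24/13 10/13 12; 0 0 1]
det M = 4; M⁻¹ = [5/26 7/26 -62/13; -6/13 17/26 -54/13; 0 0 1]
M⁻¹ · (229/39, 310/39)ᵀ = (-3/2, -5/3)ᵀ

p = (-3/2, -5/3)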